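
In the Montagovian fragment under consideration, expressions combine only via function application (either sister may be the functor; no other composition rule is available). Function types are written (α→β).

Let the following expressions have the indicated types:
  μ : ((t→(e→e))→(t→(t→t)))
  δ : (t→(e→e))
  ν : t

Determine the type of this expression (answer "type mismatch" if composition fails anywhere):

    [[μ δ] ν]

(t→t)

[μ δ] — μ of type ((t→(e→e))→(t→(t→t))) combines with δ of type (t→(e→e)): type (t→(t→t)).
[[μ δ] ν] — [μ δ] of type (t→(t→t)) combines with ν of type t: type (t→t).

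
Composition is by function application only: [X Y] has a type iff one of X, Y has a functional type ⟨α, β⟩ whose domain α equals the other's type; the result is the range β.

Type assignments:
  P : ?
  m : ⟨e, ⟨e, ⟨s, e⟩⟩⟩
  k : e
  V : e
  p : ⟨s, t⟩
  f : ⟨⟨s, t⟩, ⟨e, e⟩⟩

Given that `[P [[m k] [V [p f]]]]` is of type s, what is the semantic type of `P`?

⟨⟨s, e⟩, s⟩

At [P [[m k] [V [p f]]]] (required: s): [[m k] [V [p f]]] is ⟨s, e⟩, which is not a function with range s; hence P is the functor — type ⟨⟨s, e⟩, s⟩.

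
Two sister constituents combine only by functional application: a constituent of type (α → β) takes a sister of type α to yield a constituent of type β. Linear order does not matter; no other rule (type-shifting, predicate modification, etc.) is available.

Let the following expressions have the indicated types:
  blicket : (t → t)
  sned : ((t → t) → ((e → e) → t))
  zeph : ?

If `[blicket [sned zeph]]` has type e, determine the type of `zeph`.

[blicket [sned zeph]] is required to be e. blicket : (t → t) cannot yield e as functor, so [sned zeph] : ((t → t) → e).
[sned zeph] is required to be ((t → t) → e). sned : ((t → t) → ((e → e) → t)) cannot yield ((t → t) → e) as functor, so zeph : (((t → t) → ((e → e) → t)) → ((t → t) → e)).

(((t → t) → ((e → e) → t)) → ((t → t) → e))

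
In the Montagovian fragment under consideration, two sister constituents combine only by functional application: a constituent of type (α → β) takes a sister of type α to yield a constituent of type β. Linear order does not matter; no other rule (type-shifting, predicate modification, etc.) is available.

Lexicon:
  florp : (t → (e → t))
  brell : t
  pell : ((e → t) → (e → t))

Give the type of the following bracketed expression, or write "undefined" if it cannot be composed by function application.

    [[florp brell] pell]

[florp brell]: florp is (t → (e → t)), brell is t; result (e → t).
[[florp brell] pell]: pell is ((e → t) → (e → t)), [florp brell] is (e → t); result (e → t).

(e → t)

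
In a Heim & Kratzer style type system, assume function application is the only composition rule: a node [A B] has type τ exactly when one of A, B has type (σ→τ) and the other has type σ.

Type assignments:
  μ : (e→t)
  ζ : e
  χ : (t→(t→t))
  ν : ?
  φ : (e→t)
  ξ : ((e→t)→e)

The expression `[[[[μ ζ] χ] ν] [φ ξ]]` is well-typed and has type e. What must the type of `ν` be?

((t→t)→(e→e))

[[[[μ ζ] χ] ν] [φ ξ]] must have type e. The sister [φ ξ] has type e; that is not a function onto e, so [[[μ ζ] χ] ν] must be the functor, of type (e→e).
[[[μ ζ] χ] ν] must have type (e→e). The sister [[μ ζ] χ] has type (t→t); that is not a function onto (e→e), so ν must be the functor, of type ((t→t)→(e→e)).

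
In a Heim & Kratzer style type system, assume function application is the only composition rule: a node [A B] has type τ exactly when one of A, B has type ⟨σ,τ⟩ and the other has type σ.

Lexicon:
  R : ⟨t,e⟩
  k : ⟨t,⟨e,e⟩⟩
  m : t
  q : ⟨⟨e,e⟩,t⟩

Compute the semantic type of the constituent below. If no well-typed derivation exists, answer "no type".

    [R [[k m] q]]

At [k m], k : ⟨t,⟨e,e⟩⟩ takes m : t, giving ⟨e,e⟩.
At [[k m] q], q : ⟨⟨e,e⟩,t⟩ takes [k m] : ⟨e,e⟩, giving t.
At [R [[k m] q]], R : ⟨t,e⟩ takes [[k m] q] : t, giving e.

e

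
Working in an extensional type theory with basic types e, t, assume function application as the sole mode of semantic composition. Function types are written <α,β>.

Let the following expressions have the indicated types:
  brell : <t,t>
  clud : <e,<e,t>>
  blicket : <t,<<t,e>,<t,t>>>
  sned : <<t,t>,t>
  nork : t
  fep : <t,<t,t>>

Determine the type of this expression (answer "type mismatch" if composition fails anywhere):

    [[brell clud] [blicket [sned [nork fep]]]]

type mismatch

[brell clud]: <t,t> with <e,<e,t>> — neither is a function whose domain matches the other; composition fails here.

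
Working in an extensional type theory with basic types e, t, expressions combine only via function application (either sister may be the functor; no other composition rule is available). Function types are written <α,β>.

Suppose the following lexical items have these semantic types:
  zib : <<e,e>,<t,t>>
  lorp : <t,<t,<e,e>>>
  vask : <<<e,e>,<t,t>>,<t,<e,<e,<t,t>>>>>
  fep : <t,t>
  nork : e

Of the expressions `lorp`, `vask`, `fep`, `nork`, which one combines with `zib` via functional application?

lorp : <t,<t,<e,e>>> — zib needs <e,e>; lorp needs t; neither fits.
vask — combines: vask : <<<e,e>,<t,t>>,<t,<e,<e,<t,t>>>>> takes zib : <<e,e>,<t,t>> as argument, giving <t,<e,<e,<t,t>>>>.
fep : <t,t> — zib needs <e,e>; fep needs t; neither fits.
nork : e — zib needs <e,e>; nork needs nothing (atomic); neither fits.

vask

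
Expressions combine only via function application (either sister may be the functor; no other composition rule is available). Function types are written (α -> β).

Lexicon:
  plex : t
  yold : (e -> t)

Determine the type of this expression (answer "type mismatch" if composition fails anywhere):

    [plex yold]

[plex yold]: t with (e -> t) — neither is a function whose domain matches the other; composition fails here.

type mismatch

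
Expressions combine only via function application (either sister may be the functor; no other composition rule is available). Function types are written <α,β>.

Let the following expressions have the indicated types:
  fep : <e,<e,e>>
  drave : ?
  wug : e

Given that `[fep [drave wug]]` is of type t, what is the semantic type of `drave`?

For [fep [drave wug]] to have type t with fep of type <e,<e,e>>, [drave wug] must be the function: [drave wug] : <<e,<e,e>>,t>.
For [drave wug] to have type <<e,<e,e>>,t> with wug of type e, drave must be the function: drave : <e,<<e,<e,e>>,t>>.

<e,<<e,<e,e>>,t>>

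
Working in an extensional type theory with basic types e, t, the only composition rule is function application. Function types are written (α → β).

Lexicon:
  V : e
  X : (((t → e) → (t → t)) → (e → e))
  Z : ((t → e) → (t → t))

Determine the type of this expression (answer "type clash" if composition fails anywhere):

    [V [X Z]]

e

[X Z]: functor X : (((t → e) → (t → t)) → (e → e)), argument Z : ((t → e) → (t → t)); result (e → e).
[V [X Z]]: functor [X Z] : (e → e), argument V : e; result e.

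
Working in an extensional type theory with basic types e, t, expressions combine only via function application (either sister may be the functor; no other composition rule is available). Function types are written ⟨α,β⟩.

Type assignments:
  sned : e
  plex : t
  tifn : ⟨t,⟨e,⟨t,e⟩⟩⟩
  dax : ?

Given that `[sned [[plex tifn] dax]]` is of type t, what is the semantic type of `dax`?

[sned [[plex tifn] dax]] must have type t. The sister sned has type e; that is not a function onto t, so [[plex tifn] dax] must be the functor, of type ⟨e,t⟩.
[[plex tifn] dax] must have type ⟨e,t⟩. The sister [plex tifn] has type ⟨e,⟨t,e⟩⟩; that is not a function onto ⟨e,t⟩, so dax must be the functor, of type ⟨⟨e,⟨t,e⟩⟩,⟨e,t⟩⟩.

⟨⟨e,⟨t,e⟩⟩,⟨e,t⟩⟩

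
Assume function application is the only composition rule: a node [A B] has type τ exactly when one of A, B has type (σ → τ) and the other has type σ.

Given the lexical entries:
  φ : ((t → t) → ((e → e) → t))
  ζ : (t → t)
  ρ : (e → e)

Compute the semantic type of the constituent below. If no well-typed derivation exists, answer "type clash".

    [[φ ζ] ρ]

[φ ζ]: φ is ((t → t) → ((e → e) → t)), ζ is (t → t); result ((e → e) → t).
[[φ ζ] ρ]: [φ ζ] is ((e → e) → t), ρ is (e → e); result t.

t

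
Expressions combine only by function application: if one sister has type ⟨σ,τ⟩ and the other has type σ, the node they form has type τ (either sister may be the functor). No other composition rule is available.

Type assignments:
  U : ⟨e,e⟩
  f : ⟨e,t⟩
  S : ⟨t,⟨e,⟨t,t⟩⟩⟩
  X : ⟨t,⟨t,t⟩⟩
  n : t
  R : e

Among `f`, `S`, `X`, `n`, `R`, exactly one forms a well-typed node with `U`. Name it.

f : ⟨e,t⟩ — U needs e; f needs e; neither fits.
S : ⟨t,⟨e,⟨t,t⟩⟩⟩ — U needs e; S needs t; neither fits.
X : ⟨t,⟨t,t⟩⟩ — U needs e; X needs t; neither fits.
n : t — U needs e; n needs nothing (atomic); neither fits.
R — combines: U : ⟨e,e⟩ takes R : e as argument, giving e.

R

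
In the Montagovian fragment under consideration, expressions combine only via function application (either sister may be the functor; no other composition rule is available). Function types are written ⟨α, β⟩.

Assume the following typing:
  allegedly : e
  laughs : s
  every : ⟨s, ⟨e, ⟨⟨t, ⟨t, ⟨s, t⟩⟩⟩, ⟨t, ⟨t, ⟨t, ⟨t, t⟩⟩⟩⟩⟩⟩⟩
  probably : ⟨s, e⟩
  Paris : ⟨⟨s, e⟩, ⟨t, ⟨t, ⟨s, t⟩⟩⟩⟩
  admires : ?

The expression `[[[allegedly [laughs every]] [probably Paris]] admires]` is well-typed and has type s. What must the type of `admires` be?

For [[[allegedly [laughs every]] [probably Paris]] admires] to have type s with [[allegedly [laughs every]] [probably Paris]] of type ⟨t, ⟨t, ⟨t, ⟨t, t⟩⟩⟩⟩, admires must be the function: admires : ⟨⟨t, ⟨t, ⟨t, ⟨t, t⟩⟩⟩⟩, s⟩.

⟨⟨t, ⟨t, ⟨t, ⟨t, t⟩⟩⟩⟩, s⟩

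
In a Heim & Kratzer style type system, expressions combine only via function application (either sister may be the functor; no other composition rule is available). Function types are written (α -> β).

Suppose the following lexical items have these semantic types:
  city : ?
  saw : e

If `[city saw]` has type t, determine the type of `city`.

(e -> t)

For [city saw] to have type t with saw of type e, city must be the function: city : (e -> t).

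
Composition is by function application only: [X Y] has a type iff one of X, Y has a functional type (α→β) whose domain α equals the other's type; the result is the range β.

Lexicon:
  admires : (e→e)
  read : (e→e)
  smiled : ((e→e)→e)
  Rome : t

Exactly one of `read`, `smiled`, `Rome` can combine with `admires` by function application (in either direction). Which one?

read : (e→e) — does not combine with admires.
smiled — combines: smiled : ((e→e)→e) takes admires : (e→e) as argument, giving e.
Rome : t — does not combine with admires.

smiled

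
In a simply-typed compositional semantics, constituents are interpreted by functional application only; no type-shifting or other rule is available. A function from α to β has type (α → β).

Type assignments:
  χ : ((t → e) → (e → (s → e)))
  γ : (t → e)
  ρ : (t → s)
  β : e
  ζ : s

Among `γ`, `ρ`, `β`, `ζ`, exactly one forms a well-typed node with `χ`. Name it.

γ — combines: χ : ((t → e) → (e → (s → e))) takes γ : (t → e) as argument, giving (e → (s → e)).
ρ : (t → s) — does not combine with χ.
β : e — does not combine with χ.
ζ : s — does not combine with χ.

γ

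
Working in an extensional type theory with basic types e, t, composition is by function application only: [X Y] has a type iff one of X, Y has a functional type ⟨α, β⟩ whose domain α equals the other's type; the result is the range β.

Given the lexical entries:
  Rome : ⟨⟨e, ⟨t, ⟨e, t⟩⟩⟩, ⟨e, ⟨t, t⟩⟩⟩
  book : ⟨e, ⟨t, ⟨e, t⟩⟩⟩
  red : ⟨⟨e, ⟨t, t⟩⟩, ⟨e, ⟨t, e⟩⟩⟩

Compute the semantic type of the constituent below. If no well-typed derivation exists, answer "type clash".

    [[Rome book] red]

[Rome book]: Rome is ⟨⟨e, ⟨t, ⟨e, t⟩⟩⟩, ⟨e, ⟨t, t⟩⟩⟩, book is ⟨e, ⟨t, ⟨e, t⟩⟩⟩; result ⟨e, ⟨t, t⟩⟩.
[[Rome book] red]: red is ⟨⟨e, ⟨t, t⟩⟩, ⟨e, ⟨t, e⟩⟩⟩, [Rome book] is ⟨e, ⟨t, t⟩⟩; result ⟨e, ⟨t, e⟩⟩.

⟨e, ⟨t, e⟩⟩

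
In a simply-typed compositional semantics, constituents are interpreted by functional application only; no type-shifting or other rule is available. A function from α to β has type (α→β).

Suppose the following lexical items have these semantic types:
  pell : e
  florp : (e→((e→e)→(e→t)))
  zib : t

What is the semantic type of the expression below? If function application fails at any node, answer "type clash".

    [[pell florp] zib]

[pell florp]: functor florp : (e→((e→e)→(e→t))), argument pell : e; result ((e→e)→(e→t)).
[[pell florp] zib]: ((e→e)→(e→t)) with t — neither is a function whose domain matches the other; composition fails here.

type clash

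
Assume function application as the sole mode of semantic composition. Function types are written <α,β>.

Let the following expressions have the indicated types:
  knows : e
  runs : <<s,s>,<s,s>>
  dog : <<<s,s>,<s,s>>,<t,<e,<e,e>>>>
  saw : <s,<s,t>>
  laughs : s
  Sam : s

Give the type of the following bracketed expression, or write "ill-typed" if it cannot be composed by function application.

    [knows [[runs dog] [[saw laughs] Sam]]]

<e,e>

[runs dog] — dog of type <<<s,s>,<s,s>>,<t,<e,<e,e>>>> combines with runs of type <<s,s>,<s,s>>: type <t,<e,<e,e>>>.
[saw laughs] — saw of type <s,<s,t>> combines with laughs of type s: type <s,t>.
[[saw laughs] Sam] — [saw laughs] of type <s,t> combines with Sam of type s: type t.
[[runs dog] [[saw laughs] Sam]] — [runs dog] of type <t,<e,<e,e>>> combines with [[saw laughs] Sam] of type t: type <e,<e,e>>.
[knows [[runs dog] [[saw laughs] Sam]]] — [[runs dog] [[saw laughs] Sam]] of type <e,<e,e>> combines with knows of type e: type <e,e>.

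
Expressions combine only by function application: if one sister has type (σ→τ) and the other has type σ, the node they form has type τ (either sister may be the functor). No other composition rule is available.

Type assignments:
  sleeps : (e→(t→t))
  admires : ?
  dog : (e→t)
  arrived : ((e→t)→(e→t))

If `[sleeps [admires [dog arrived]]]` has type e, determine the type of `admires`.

((e→t)→((e→(t→t))→e))

[sleeps [admires [dog arrived]]] must have type e. The sister sleeps has type (e→(t→t)); that is not a function onto e, so [admires [dog arrived]] must be the functor, of type ((e→(t→t))→e).
[admires [dog arrived]] must have type ((e→(t→t))→e). The sister [dog arrived] has type (e→t); that is not a function onto ((e→(t→t))→e), so admires must be the functor, of type ((e→t)→((e→(t→t))→e)).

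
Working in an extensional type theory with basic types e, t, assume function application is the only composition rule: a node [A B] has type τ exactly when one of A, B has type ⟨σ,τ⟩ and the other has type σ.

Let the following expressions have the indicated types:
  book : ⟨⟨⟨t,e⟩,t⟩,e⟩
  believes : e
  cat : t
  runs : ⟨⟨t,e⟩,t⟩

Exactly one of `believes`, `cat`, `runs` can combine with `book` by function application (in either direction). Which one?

believes : e — no; book wants ⟨⟨t,e⟩,t⟩, and believes wants nothing (atomic).
cat : t — no; book wants ⟨⟨t,e⟩,t⟩, and cat wants nothing (atomic).
runs — combines: book : ⟨⟨⟨t,e⟩,t⟩,e⟩ takes runs : ⟨⟨t,e⟩,t⟩ as argument, giving e.

runs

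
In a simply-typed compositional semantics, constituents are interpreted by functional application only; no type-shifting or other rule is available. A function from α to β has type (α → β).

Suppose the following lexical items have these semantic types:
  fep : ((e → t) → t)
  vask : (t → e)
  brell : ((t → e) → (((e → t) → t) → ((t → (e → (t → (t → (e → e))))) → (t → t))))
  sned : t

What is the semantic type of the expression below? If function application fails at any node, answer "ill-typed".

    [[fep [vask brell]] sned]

ill-typed

[vask brell]: brell is ((t → e) → (((e → t) → t) → ((t → (e → (t → (t → (e → e))))) → (t → t)))), vask is (t → e); result (((e → t) → t) → ((t → (e → (t → (t → (e → e))))) → (t → t))).
[fep [vask brell]]: [vask brell] is (((e → t) → t) → ((t → (e → (t → (t → (e → e))))) → (t → t))), fep is ((e → t) → t); result ((t → (e → (t → (t → (e → e))))) → (t → t)).
At [[fep [vask brell]] sned]: neither ((t → (e → (t → (t → (e → e))))) → (t → t)) nor t can take the other as argument; the node is ill-typed.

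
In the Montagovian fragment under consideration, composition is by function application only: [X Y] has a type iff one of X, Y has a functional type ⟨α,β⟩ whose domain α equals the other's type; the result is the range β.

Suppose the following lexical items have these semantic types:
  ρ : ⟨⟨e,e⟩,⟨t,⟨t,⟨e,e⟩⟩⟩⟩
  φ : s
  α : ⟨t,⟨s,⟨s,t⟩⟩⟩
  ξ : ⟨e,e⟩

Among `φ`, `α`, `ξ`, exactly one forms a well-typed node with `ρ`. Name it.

ξ

φ : s — neither side's domain matches the other.
α : ⟨t,⟨s,⟨s,t⟩⟩⟩ — neither side's domain matches the other.
ξ — combines: ρ : ⟨⟨e,e⟩,⟨t,⟨t,⟨e,e⟩⟩⟩⟩ takes ξ : ⟨e,e⟩ as argument, giving ⟨t,⟨t,⟨e,e⟩⟩⟩.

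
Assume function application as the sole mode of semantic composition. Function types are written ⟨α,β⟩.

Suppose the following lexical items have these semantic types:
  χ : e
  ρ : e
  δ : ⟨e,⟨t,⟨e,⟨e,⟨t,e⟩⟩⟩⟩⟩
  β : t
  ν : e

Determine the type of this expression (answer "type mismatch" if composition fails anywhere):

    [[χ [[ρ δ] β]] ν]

⟨t,e⟩

[ρ δ]: δ is ⟨e,⟨t,⟨e,⟨e,⟨t,e⟩⟩⟩⟩⟩, ρ is e; result ⟨t,⟨e,⟨e,⟨t,e⟩⟩⟩⟩.
[[ρ δ] β]: [ρ δ] is ⟨t,⟨e,⟨e,⟨t,e⟩⟩⟩⟩, β is t; result ⟨e,⟨e,⟨t,e⟩⟩⟩.
[χ [[ρ δ] β]]: [[ρ δ] β] is ⟨e,⟨e,⟨t,e⟩⟩⟩, χ is e; result ⟨e,⟨t,e⟩⟩.
[[χ [[ρ δ] β]] ν]: [χ [[ρ δ] β]] is ⟨e,⟨t,e⟩⟩, ν is e; result ⟨t,e⟩.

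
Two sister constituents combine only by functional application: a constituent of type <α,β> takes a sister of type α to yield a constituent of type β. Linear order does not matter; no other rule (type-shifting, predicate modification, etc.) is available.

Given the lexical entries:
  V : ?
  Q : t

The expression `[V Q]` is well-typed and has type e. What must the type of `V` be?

[V Q] is required to be e. Q : t cannot yield e as functor, so V : <t,e>.

<t,e>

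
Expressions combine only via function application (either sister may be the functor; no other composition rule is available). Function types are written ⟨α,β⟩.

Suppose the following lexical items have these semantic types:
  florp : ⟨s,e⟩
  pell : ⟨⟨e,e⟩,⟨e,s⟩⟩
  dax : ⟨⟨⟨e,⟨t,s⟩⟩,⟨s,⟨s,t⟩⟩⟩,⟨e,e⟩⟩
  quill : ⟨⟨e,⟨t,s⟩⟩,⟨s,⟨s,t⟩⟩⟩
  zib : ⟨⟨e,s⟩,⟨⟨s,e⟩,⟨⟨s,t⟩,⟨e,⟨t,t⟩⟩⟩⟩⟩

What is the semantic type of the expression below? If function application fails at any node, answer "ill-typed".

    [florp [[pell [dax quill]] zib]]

⟨⟨s,t⟩,⟨e,⟨t,t⟩⟩⟩

[dax quill]: functor dax : ⟨⟨⟨e,⟨t,s⟩⟩,⟨s,⟨s,t⟩⟩⟩,⟨e,e⟩⟩, argument quill : ⟨⟨e,⟨t,s⟩⟩,⟨s,⟨s,t⟩⟩⟩; result ⟨e,e⟩.
[pell [dax quill]]: functor pell : ⟨⟨e,e⟩,⟨e,s⟩⟩, argument [dax quill] : ⟨e,e⟩; result ⟨e,s⟩.
[[pell [dax quill]] zib]: functor zib : ⟨⟨e,s⟩,⟨⟨s,e⟩,⟨⟨s,t⟩,⟨e,⟨t,t⟩⟩⟩⟩⟩, argument [pell [dax quill]] : ⟨e,s⟩; result ⟨⟨s,e⟩,⟨⟨s,t⟩,⟨e,⟨t,t⟩⟩⟩⟩.
[florp [[pell [dax quill]] zib]]: functor [[pell [dax quill]] zib] : ⟨⟨s,e⟩,⟨⟨s,t⟩,⟨e,⟨t,t⟩⟩⟩⟩, argument florp : ⟨s,e⟩; result ⟨⟨s,t⟩,⟨e,⟨t,t⟩⟩⟩.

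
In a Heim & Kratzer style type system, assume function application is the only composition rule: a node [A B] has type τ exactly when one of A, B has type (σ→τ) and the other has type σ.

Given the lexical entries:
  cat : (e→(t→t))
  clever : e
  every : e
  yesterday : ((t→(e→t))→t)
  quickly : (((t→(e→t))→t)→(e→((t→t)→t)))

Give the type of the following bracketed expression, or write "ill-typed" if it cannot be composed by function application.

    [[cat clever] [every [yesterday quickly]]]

t

[cat clever]: functor cat : (e→(t→t)), argument clever : e; result (t→t).
[yesterday quickly]: functor quickly : (((t→(e→t))→t)→(e→((t→t)→t))), argument yesterday : ((t→(e→t))→t); result (e→((t→t)→t)).
[every [yesterday quickly]]: functor [yesterday quickly] : (e→((t→t)→t)), argument every : e; result ((t→t)→t).
[[cat clever] [every [yesterday quickly]]]: functor [every [yesterday quickly]] : ((t→t)→t), argument [cat clever] : (t→t); result t.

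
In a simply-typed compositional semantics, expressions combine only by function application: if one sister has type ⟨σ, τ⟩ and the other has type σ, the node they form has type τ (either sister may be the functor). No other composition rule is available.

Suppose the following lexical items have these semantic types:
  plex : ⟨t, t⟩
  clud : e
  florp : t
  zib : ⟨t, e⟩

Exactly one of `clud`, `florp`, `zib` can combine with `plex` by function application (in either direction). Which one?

clud : e — plex needs t; clud needs nothing (atomic); neither fits.
florp — combines: plex : ⟨t, t⟩ takes florp : t as argument, giving t.
zib : ⟨t, e⟩ — plex needs t; zib needs t; neither fits.

florp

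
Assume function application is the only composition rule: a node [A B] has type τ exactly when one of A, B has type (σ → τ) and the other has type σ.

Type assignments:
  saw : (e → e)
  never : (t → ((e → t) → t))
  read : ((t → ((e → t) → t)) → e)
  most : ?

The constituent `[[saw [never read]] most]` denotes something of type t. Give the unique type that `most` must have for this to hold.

At [[saw [never read]] most] (required: t): [saw [never read]] is e, which is not a function with range t; hence most is the functor — type (e → t).

(e → t)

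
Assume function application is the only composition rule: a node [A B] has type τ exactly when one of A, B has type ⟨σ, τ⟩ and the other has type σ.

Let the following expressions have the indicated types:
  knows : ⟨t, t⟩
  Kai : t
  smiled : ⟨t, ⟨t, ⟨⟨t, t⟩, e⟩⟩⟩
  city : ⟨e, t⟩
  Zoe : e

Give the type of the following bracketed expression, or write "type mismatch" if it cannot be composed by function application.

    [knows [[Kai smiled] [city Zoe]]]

e

At [Kai smiled], smiled : ⟨t, ⟨t, ⟨⟨t, t⟩, e⟩⟩⟩ takes Kai : t, giving ⟨t, ⟨⟨t, t⟩, e⟩⟩.
At [city Zoe], city : ⟨e, t⟩ takes Zoe : e, giving t.
At [[Kai smiled] [city Zoe]], [Kai smiled] : ⟨t, ⟨⟨t, t⟩, e⟩⟩ takes [city Zoe] : t, giving ⟨⟨t, t⟩, e⟩.
At [knows [[Kai smiled] [city Zoe]]], [[Kai smiled] [city Zoe]] : ⟨⟨t, t⟩, e⟩ takes knows : ⟨t, t⟩, giving e.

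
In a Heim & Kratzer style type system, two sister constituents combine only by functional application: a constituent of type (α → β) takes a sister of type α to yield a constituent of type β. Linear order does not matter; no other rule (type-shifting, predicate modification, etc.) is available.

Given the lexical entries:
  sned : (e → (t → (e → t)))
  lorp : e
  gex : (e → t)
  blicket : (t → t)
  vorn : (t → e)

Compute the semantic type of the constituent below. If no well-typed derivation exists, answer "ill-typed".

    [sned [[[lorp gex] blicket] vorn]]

(t → (e → t))

[lorp gex]: (e → t) applied to e yields t.
[[lorp gex] blicket]: (t → t) applied to t yields t.
[[[lorp gex] blicket] vorn]: (t → e) applied to t yields e.
[sned [[[lorp gex] blicket] vorn]]: (e → (t → (e → t))) applied to e yields (t → (e → t)).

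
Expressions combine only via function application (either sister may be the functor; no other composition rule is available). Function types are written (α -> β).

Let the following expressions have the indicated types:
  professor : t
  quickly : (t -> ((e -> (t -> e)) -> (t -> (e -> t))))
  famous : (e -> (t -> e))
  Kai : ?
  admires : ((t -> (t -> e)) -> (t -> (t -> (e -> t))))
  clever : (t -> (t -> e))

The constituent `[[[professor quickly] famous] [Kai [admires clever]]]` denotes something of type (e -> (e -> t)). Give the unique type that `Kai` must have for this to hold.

[[[professor quickly] famous] [Kai [admires clever]]] is required to be (e -> (e -> t)). [[professor quickly] famous] : (t -> (e -> t)) cannot yield (e -> (e -> t)) as functor, so [Kai [admires clever]] : ((t -> (e -> t)) -> (e -> (e -> t))).
[Kai [admires clever]] is required to be ((t -> (e -> t)) -> (e -> (e -> t))). [admires clever] : (t -> (t -> (e -> t))) cannot yield ((t -> (e -> t)) -> (e -> (e -> t))) as functor, so Kai : ((t -> (t -> (e -> t))) -> ((t -> (e -> t)) -> (e -> (e -> t)))).

((t -> (t -> (e -> t))) -> ((t -> (e -> t)) -> (e -> (e -> t))))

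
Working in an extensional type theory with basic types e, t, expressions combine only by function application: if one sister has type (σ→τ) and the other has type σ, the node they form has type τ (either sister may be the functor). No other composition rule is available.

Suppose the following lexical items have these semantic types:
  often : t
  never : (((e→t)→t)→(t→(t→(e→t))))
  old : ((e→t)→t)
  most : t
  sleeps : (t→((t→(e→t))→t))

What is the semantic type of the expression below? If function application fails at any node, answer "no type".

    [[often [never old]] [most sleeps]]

t

[never old] — never of type (((e→t)→t)→(t→(t→(e→t)))) combines with old of type ((e→t)→t): type (t→(t→(e→t))).
[often [never old]] — [never old] of type (t→(t→(e→t))) combines with often of type t: type (t→(e→t)).
[most sleeps] — sleeps of type (t→((t→(e→t))→t)) combines with most of type t: type ((t→(e→t))→t).
[[often [never old]] [most sleeps]] — [most sleeps] of type ((t→(e→t))→t) combines with [often [never old]] of type (t→(e→t)): type t.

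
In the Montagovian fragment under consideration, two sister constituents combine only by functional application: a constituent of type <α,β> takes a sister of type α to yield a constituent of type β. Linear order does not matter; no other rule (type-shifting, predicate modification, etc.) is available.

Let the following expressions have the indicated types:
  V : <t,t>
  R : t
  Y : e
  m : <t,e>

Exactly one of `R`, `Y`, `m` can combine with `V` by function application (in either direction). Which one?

R

R — combines: V : <t,t> takes R : t as argument, giving t.
Y : e — V needs t; Y needs nothing (atomic); neither fits.
m : <t,e> — V needs t; m needs t; neither fits.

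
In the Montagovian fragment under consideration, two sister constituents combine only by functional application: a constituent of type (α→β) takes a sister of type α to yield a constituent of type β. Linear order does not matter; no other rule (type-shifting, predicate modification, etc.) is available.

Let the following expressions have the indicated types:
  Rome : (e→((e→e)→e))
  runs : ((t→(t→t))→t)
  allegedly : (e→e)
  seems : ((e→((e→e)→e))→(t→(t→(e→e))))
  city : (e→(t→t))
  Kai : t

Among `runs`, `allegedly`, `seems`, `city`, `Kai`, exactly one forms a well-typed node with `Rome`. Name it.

runs : ((t→(t→t))→t) — neither side's domain matches the other.
allegedly : (e→e) — neither side's domain matches the other.
seems — combines: seems : ((e→((e→e)→e))→(t→(t→(e→e)))) takes Rome : (e→((e→e)→e)) as argument, giving (t→(t→(e→e))).
city : (e→(t→t)) — neither side's domain matches the other.
Kai : t — neither side's domain matches the other.

seems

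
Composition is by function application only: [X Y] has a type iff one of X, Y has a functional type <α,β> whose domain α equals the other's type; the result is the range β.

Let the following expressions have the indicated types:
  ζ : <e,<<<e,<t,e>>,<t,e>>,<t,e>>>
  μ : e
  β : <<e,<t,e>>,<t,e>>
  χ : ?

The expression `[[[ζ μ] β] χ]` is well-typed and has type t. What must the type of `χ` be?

At [[[ζ μ] β] χ] (required: t): [[ζ μ] β] is <t,e>, which is not a function with range t; hence χ is the functor — type <<t,e>,t>.

<<t,e>,t>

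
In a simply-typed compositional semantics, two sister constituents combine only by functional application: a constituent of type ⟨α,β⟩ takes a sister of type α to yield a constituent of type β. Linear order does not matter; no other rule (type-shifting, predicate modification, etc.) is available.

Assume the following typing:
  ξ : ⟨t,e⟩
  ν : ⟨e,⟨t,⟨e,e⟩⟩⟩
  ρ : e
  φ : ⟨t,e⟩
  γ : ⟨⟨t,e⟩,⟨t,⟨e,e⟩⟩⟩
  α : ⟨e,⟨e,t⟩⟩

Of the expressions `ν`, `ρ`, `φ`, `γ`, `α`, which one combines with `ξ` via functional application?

γ

ν : ⟨e,⟨t,⟨e,e⟩⟩⟩ — ξ needs t; ν needs e; neither fits.
ρ : e — ξ needs t; ρ needs nothing (atomic); neither fits.
φ : ⟨t,e⟩ — ξ needs t; φ needs t; neither fits.
γ — combines: γ : ⟨⟨t,e⟩,⟨t,⟨e,e⟩⟩⟩ takes ξ : ⟨t,e⟩ as argument, giving ⟨t,⟨e,e⟩⟩.
α : ⟨e,⟨e,t⟩⟩ — ξ needs t; α needs e; neither fits.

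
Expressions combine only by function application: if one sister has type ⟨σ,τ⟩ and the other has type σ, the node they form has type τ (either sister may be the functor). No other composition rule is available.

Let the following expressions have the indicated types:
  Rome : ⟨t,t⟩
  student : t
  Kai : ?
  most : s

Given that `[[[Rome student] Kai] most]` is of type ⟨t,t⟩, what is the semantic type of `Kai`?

At [[[Rome student] Kai] most] (required: ⟨t,t⟩): most is s, which is not a function with range ⟨t,t⟩; hence [[Rome student] Kai] is the functor — type ⟨s,⟨t,t⟩⟩.
At [[Rome student] Kai] (required: ⟨s,⟨t,t⟩⟩): [Rome student] is t, which is not a function with range ⟨s,⟨t,t⟩⟩; hence Kai is the functor — type ⟨t,⟨s,⟨t,t⟩⟩⟩.

⟨t,⟨s,⟨t,t⟩⟩⟩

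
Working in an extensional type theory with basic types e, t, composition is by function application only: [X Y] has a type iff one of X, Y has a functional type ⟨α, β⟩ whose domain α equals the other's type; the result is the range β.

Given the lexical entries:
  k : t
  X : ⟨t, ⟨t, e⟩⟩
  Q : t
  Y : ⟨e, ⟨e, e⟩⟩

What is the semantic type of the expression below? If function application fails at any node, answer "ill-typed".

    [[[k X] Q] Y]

[k X]: X is ⟨t, ⟨t, e⟩⟩, k is t; result ⟨t, e⟩.
[[k X] Q]: [k X] is ⟨t, e⟩, Q is t; result e.
[[[k X] Q] Y]: Y is ⟨e, ⟨e, e⟩⟩, [[k X] Q] is e; result ⟨e, e⟩.

⟨e, e⟩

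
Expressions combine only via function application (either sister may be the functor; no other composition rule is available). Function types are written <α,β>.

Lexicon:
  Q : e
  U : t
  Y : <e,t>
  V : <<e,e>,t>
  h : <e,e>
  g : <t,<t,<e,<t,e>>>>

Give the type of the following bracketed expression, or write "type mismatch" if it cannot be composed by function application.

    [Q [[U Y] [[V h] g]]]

type mismatch

At [U Y]: neither t nor <e,t> can take the other as argument; the node is ill-typed.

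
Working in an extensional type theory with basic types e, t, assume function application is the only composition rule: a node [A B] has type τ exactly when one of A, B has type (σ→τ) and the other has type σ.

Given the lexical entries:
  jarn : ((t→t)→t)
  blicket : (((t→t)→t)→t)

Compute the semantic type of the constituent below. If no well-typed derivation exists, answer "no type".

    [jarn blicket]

[jarn blicket]: blicket is (((t→t)→t)→t), jarn is ((t→t)→t); result t.

t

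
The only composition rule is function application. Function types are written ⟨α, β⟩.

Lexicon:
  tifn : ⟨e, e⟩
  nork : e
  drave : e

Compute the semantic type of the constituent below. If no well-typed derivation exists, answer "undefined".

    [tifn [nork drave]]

undefined

At [nork drave]: neither e nor e can take the other as argument; the node is ill-typed.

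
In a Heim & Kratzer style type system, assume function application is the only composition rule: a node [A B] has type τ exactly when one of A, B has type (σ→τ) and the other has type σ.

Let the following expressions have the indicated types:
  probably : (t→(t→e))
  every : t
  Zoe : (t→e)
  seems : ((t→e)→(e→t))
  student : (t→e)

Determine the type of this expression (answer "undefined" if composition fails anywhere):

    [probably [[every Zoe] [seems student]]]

(t→e)

[every Zoe] — Zoe of type (t→e) combines with every of type t: type e.
[seems student] — seems of type ((t→e)→(e→t)) combines with student of type (t→e): type (e→t).
[[every Zoe] [seems student]] — [seems student] of type (e→t) combines with [every Zoe] of type e: type t.
[probably [[every Zoe] [seems student]]] — probably of type (t→(t→e)) combines with [[every Zoe] [seems student]] of type t: type (t→e).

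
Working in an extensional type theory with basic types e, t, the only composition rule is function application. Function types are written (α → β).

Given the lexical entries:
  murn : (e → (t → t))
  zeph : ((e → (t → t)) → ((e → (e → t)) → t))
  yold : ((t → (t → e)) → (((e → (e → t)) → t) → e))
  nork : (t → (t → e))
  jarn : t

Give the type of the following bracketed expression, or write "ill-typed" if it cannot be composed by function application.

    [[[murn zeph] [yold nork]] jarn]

ill-typed

At [murn zeph], zeph : ((e → (t → t)) → ((e → (e → t)) → t)) takes murn : (e → (t → t)), giving ((e → (e → t)) → t).
At [yold nork], yold : ((t → (t → e)) → (((e → (e → t)) → t) → e)) takes nork : (t → (t → e)), giving (((e → (e → t)) → t) → e).
At [[murn zeph] [yold nork]], [yold nork] : (((e → (e → t)) → t) → e) takes [murn zeph] : ((e → (e → t)) → t), giving e.
[[[murn zeph] [yold nork]] jarn]: e and t cannot combine by function application — type clash.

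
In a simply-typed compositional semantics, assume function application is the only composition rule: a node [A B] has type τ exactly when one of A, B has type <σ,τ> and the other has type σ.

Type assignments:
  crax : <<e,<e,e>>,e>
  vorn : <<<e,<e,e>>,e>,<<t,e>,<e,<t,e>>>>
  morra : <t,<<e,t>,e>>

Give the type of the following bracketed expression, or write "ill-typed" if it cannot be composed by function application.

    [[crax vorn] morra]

ill-typed

[crax vorn]: vorn is <<<e,<e,e>>,e>,<<t,e>,<e,<t,e>>>>, crax is <<e,<e,e>>,e>; result <<t,e>,<e,<t,e>>>.
[[crax vorn] morra]: <<t,e>,<e,<t,e>>> and <t,<<e,t>,e>> cannot combine by function application — type clash.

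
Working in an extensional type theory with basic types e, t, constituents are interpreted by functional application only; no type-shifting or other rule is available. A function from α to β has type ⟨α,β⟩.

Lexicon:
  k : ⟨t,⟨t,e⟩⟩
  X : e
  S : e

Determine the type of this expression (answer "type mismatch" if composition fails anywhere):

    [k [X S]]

type mismatch

[X S]: e with e — neither is a function whose domain matches the other; composition fails here.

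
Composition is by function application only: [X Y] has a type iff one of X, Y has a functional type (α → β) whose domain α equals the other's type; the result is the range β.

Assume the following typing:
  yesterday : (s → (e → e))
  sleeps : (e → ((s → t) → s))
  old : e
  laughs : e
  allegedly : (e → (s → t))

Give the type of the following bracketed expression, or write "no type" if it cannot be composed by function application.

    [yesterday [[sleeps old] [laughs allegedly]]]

(e → e)

At [sleeps old], sleeps : (e → ((s → t) → s)) takes old : e, giving ((s → t) → s).
At [laughs allegedly], allegedly : (e → (s → t)) takes laughs : e, giving (s → t).
At [[sleeps old] [laughs allegedly]], [sleeps old] : ((s → t) → s) takes [laughs allegedly] : (s → t), giving s.
At [yesterday [[sleeps old] [laughs allegedly]]], yesterday : (s → (e → e)) takes [[sleeps old] [laughs allegedly]] : s, giving (e → e).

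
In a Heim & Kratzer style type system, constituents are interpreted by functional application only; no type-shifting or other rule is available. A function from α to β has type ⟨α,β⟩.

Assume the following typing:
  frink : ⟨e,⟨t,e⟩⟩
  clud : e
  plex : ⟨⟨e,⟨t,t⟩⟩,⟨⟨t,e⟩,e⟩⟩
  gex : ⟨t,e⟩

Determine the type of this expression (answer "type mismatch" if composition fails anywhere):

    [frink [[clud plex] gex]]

[clud plex]: e with ⟨⟨e,⟨t,t⟩⟩,⟨⟨t,e⟩,e⟩⟩ — neither is a function whose domain matches the other; composition fails here.

type mismatch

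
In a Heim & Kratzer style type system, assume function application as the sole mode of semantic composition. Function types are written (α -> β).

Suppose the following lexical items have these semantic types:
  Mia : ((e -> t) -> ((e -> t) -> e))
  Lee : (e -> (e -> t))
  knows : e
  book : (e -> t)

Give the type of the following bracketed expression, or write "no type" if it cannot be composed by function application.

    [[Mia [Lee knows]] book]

e

[Lee knows]: (e -> (e -> t)) applied to e yields (e -> t).
[Mia [Lee knows]]: ((e -> t) -> ((e -> t) -> e)) applied to (e -> t) yields ((e -> t) -> e).
[[Mia [Lee knows]] book]: ((e -> t) -> e) applied to (e -> t) yields e.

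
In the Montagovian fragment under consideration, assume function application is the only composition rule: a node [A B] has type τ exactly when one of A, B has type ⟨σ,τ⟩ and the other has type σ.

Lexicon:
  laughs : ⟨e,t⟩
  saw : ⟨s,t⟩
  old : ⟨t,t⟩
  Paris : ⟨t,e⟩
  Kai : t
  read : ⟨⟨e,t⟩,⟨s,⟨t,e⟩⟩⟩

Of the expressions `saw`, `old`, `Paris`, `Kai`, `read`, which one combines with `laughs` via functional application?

saw : ⟨s,t⟩ — neither side's domain matches the other.
old : ⟨t,t⟩ — neither side's domain matches the other.
Paris : ⟨t,e⟩ — neither side's domain matches the other.
Kai : t — neither side's domain matches the other.
read — combines: read : ⟨⟨e,t⟩,⟨s,⟨t,e⟩⟩⟩ takes laughs : ⟨e,t⟩ as argument, giving ⟨s,⟨t,e⟩⟩.

read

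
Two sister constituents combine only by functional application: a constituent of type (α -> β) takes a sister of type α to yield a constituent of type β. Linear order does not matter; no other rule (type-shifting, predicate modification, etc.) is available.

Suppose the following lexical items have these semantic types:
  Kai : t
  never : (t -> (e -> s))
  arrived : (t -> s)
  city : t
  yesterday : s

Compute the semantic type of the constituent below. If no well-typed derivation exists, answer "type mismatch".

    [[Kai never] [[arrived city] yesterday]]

type mismatch

[Kai never]: functor never : (t -> (e -> s)), argument Kai : t; result (e -> s).
[arrived city]: functor arrived : (t -> s), argument city : t; result s.
At [[arrived city] yesterday]: neither s nor s can take the other as argument; the node is ill-typed.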